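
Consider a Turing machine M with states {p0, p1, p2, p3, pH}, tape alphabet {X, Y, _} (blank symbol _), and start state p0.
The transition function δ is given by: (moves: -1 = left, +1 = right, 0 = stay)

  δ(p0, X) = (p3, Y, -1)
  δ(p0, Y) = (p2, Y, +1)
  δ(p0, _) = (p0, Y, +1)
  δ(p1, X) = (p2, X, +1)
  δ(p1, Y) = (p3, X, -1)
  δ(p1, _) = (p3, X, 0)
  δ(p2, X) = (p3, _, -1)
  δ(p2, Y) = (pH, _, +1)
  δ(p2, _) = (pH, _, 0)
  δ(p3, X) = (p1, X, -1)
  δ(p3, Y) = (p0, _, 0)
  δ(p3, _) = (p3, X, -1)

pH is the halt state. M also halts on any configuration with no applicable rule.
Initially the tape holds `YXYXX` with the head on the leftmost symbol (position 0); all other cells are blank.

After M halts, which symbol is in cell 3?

state=p0 head=0 tape=[Y]XYXX_   (p0,Y)→(p2,Y,+1)
state=p2 head=1 tape=Y[X]YXX_   (p2,X)→(p3,_,-1)
state=p3 head=0 tape=[Y]_YXX_   (p3,Y)→(p0,_,0)
state=p0 head=0 tape=[_]_YXX_   (p0,_)→(p0,Y,+1)
state=p0 head=1 tape=Y[_]YXX_   (p0,_)→(p0,Y,+1)
state=p0 head=2 tape=YY[Y]XX_   (p0,Y)→(p2,Y,+1)
state=p2 head=3 tape=YYY[X]X_   (p2,X)→(p3,_,-1)
state=p3 head=2 tape=YY[Y]_X_   (p3,Y)→(p0,_,0)
state=p0 head=2 tape=YY[_]_X_   (p0,_)→(p0,Y,+1)
state=p0 head=3 tape=YYY[_]X_   (p0,_)→(p0,Y,+1)
state=p0 head=4 tape=YYYY[X]_   (p0,X)→(p3,Y,-1)
state=p3 head=3 tape=YYY[Y]Y_   (p3,Y)→(p0,_,0)
state=p0 head=3 tape=YYY[_]Y_   (p0,_)→(p0,Y,+1)
state=p0 head=4 tape=YYYY[Y]_   (p0,Y)→(p2,Y,+1)
state=p2 head=5 tape=YYYYY[_]   (p2,_)→(pH,_,0)
state=pH head=5 tape=YYYYY[_]
Cell 3 holds Y when M halts.

Y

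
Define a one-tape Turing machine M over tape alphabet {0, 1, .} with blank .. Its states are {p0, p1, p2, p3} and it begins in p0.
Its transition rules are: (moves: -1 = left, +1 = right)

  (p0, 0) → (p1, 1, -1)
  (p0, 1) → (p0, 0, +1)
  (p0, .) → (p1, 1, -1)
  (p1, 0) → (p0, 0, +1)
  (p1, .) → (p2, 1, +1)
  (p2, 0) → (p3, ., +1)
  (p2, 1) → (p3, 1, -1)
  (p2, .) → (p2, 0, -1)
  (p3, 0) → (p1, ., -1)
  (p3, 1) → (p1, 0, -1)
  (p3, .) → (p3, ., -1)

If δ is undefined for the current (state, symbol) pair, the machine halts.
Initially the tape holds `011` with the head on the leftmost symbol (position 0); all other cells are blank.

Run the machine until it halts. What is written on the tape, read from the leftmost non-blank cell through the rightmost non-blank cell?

state=p0 head=0 tape=..[0]11.   (p0,0)→(p1,1,-1)
state=p1 head=-1 tape=.[.]111.   (p1,.)→(p2,1,+1)
state=p2 head=0 tape=.1[1]11.   (p2,1)→(p3,1,-1)
state=p3 head=-1 tape=.[1]111.   (p3,1)→(p1,0,-1)
state=p1 head=-2 tape=[.]0111.   (p1,.)→(p2,1,+1)
state=p2 head=-1 tape=1[0]111.   (p2,0)→(p3,.,+1)
state=p3 head=0 tape=1.[1]11.   (p3,1)→(p1,0,-1)
state=p1 head=-1 tape=1[.]011.   (p1,.)→(p2,1,+1)
state=p2 head=0 tape=11[0]11.   (p2,0)→(p3,.,+1)
state=p3 head=1 tape=11.[1]1.   (p3,1)→(p1,0,-1)
state=p1 head=0 tape=11[.]01.   (p1,.)→(p2,1,+1)
state=p2 head=1 tape=111[0]1.   (p2,0)→(p3,.,+1)
state=p3 head=2 tape=111.[1].   (p3,1)→(p1,0,-1)
state=p1 head=1 tape=111[.]0.   (p1,.)→(p2,1,+1)
state=p2 head=2 tape=1111[0].   (p2,0)→(p3,.,+1)
state=p3 head=3 tape=1111.[.]   (p3,.)→(p3,.,-1)
state=p3 head=2 tape=1111[.].   (p3,.)→(p3,.,-1)
state=p3 head=1 tape=111[1]..   (p3,1)→(p1,0,-1)
state=p1 head=0 tape=11[1]0..
The non-blank tape span at halt is 1110.

1110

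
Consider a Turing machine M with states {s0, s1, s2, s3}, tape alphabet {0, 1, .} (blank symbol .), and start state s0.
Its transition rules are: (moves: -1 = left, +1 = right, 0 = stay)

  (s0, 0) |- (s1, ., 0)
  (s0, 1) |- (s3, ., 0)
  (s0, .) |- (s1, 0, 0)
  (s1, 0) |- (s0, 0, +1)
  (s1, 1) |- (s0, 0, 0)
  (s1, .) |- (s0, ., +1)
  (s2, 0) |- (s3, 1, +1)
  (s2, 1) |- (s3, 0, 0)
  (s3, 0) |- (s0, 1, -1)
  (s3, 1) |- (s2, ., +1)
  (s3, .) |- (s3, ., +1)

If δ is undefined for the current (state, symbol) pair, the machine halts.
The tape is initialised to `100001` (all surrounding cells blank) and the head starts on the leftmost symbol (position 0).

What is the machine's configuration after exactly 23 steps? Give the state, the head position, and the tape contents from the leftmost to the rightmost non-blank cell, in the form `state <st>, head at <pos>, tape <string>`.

state=s0 head=0 tape=[1]00001.   (s0,1)→(s3,.,0)
state=s3 head=0 tape=[.]00001.   (s3,.)→(s3,.,+1)
state=s3 head=1 tape=.[0]0001.   (s3,0)→(s0,1,-1)
state=s0 head=0 tape=[.]10001.   (s0,.)→(s1,0,0)
state=s1 head=0 tape=[0]10001.   (s1,0)→(s0,0,+1)
state=s0 head=1 tape=0[1]0001.   (s0,1)→(s3,.,0)
state=s3 head=1 tape=0[.]0001.   (s3,.)→(s3,.,+1)
state=s3 head=2 tape=0.[0]001.   (s3,0)→(s0,1,-1)
state=s0 head=1 tape=0[.]1001.   (s0,.)→(s1,0,0)
state=s1 head=1 tape=0[0]1001.   (s1,0)→(s0,0,+1)
state=s0 head=2 tape=00[1]001.   (s0,1)→(s3,.,0)
state=s3 head=2 tape=00[.]001.   (s3,.)→(s3,.,+1)
state=s3 head=3 tape=00.[0]01.   (s3,0)→(s0,1,-1)
state=s0 head=2 tape=00[.]101.   (s0,.)→(s1,0,0)
state=s1 head=2 tape=00[0]101.   (s1,0)→(s0,0,+1)
state=s0 head=3 tape=000[1]01.   (s0,1)→(s3,.,0)
state=s3 head=3 tape=000[.]01.   (s3,.)→(s3,.,+1)
state=s3 head=4 tape=000.[0]1.   (s3,0)→(s0,1,-1)
state=s0 head=3 tape=000[.]11.   (s0,.)→(s1,0,0)
state=s1 head=3 tape=000[0]11.   (s1,0)→(s0,0,+1)
state=s0 head=4 tape=0000[1]1.   (s0,1)→(s3,.,0)
state=s3 head=4 tape=0000[.]1.   (s3,.)→(s3,.,+1)
state=s3 head=5 tape=0000.[1].   (s3,1)→(s2,.,+1)
state=s2 head=6 tape=0000..[.]
After 23 steps: state s2, head at 6, tape 0000.

state s2, head at 6, tape 0000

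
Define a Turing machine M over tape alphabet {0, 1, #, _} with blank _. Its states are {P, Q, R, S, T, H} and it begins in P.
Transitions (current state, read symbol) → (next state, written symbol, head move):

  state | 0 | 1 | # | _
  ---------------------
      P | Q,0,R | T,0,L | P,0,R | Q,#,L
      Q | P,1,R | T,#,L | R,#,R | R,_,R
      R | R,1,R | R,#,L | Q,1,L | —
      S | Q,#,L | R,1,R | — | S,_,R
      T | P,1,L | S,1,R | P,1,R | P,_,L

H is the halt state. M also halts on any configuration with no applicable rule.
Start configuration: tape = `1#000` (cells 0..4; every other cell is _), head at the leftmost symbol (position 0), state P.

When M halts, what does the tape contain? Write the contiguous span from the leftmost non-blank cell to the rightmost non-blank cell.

P | ___[1]#000   read 1 → write 0, move L, go to T
T | __[_]0#000   read _ → write _, move L, go to P
P | _[_]_0#000   read _ → write #, move L, go to Q
Q | [_]#_0#000   read _ → write _, move R, go to R
R | _[#]_0#000   read # → write 1, move L, go to Q
Q | [_]1_0#000   read _ → write _, move R, go to R
R | _[1]_0#000   read 1 → write #, move L, go to R
R | [_]#_0#000
The non-blank tape span at halt is #_0#000.

#_0#000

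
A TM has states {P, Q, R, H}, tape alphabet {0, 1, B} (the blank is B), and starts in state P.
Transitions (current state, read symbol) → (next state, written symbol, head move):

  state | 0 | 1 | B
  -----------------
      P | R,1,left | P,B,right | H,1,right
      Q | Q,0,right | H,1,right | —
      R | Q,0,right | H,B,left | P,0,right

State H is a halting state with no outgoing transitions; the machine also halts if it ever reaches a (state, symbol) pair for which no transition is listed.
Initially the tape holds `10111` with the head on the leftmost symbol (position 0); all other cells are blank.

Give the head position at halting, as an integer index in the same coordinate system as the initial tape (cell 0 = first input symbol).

state=P head=0 tape=[1]0111BB   (P,1)→(P,B,right)
state=P head=1 tape=B[0]111BB   (P,0)→(R,1,left)
state=R head=0 tape=[B]1111BB   (R,B)→(P,0,right)
state=P head=1 tape=0[1]111BB   (P,1)→(P,B,right)
state=P head=2 tape=0B[1]11BB   (P,1)→(P,B,right)
state=P head=3 tape=0BB[1]1BB   (P,1)→(P,B,right)
state=P head=4 tape=0BBB[1]BB   (P,1)→(P,B,right)
state=P head=5 tape=0BBBB[B]B   (P,B)→(H,1,right)
state=H head=6 tape=0BBBB1[B]
At halt the head is at cell 6.

6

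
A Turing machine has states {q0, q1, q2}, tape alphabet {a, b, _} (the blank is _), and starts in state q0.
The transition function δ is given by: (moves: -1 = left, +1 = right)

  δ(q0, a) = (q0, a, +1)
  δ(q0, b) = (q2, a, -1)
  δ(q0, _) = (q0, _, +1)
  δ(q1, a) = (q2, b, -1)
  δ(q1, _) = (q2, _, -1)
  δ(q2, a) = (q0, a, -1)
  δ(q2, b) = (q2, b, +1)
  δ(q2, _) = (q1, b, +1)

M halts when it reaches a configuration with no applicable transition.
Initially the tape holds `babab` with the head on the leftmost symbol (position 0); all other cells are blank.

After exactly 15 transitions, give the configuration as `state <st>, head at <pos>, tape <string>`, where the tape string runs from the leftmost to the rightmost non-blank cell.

state=q0 head=0 tape=__[b]abab   (q0,b)→(q2,a,-1)
state=q2 head=-1 tape=_[_]aabab   (q2,_)→(q1,b,+1)
state=q1 head=0 tape=_b[a]abab   (q1,a)→(q2,b,-1)
state=q2 head=-1 tape=_[b]babab   (q2,b)→(q2,b,+1)
state=q2 head=0 tape=_b[b]abab   (q2,b)→(q2,b,+1)
state=q2 head=1 tape=_bb[a]bab   (q2,a)→(q0,a,-1)
state=q0 head=0 tape=_b[b]abab   (q0,b)→(q2,a,-1)
state=q2 head=-1 tape=_[b]aabab   (q2,b)→(q2,b,+1)
state=q2 head=0 tape=_b[a]abab   (q2,a)→(q0,a,-1)
state=q0 head=-1 tape=_[b]aabab   (q0,b)→(q2,a,-1)
state=q2 head=-2 tape=[_]aaabab   (q2,_)→(q1,b,+1)
state=q1 head=-1 tape=b[a]aabab   (q1,a)→(q2,b,-1)
state=q2 head=-2 tape=[b]baabab   (q2,b)→(q2,b,+1)
state=q2 head=-1 tape=b[b]aabab   (q2,b)→(q2,b,+1)
state=q2 head=0 tape=bb[a]abab   (q2,a)→(q0,a,-1)
state=q0 head=-1 tape=b[b]aabab
After 15 steps: state q0, head at -1, tape bbaabab.

state q0, head at -1, tape bbaabab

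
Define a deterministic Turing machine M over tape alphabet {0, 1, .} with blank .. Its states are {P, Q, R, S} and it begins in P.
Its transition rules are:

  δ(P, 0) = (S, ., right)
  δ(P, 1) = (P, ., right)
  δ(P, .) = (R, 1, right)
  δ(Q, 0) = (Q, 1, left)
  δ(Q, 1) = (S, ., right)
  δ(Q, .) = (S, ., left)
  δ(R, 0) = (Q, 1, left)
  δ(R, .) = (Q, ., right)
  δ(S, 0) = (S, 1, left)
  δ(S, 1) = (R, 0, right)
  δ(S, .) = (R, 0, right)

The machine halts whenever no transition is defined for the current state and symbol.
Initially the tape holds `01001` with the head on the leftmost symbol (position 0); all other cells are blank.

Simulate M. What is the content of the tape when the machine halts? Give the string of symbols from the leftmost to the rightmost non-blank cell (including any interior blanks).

P | .[0]1001   read 0 → write ., move right, go to S
S | ..[1]001   read 1 → write 0, move right, go to R
R | ..0[0]01   read 0 → write 1, move left, go to Q
Q | ..[0]101   read 0 → write 1, move left, go to Q
Q | .[.]1101   read . → write ., move left, go to S
S | [.].1101   read . → write 0, move right, go to R
R | 0[.]1101   read . → write ., move right, go to Q
Q | 0.[1]101   read 1 → write ., move right, go to S
S | 0..[1]01   read 1 → write 0, move right, go to R
R | 0..0[0]1   read 0 → write 1, move left, go to Q
Q | 0..[0]11   read 0 → write 1, move left, go to Q
Q | 0.[.]111   read . → write ., move left, go to S
S | 0[.].111   read . → write 0, move right, go to R
R | 00[.]111   read . → write ., move right, go to Q
Q | 00.[1]11   read 1 → write ., move right, go to S
S | 00..[1]1   read 1 → write 0, move right, go to R
R | 00..0[1]
The non-blank tape span at halt is 00..01.

00..01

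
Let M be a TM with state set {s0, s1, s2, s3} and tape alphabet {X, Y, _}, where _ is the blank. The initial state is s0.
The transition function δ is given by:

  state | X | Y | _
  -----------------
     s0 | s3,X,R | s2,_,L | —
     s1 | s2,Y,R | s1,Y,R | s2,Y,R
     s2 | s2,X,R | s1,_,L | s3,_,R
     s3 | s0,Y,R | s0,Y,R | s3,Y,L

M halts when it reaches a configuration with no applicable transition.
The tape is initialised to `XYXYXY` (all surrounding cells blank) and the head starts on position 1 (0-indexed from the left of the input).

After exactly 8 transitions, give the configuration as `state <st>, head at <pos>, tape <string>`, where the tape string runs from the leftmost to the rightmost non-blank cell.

state s3, head at 3, tape XY__XY

s0 | X[Y]XYXY   read Y → write _, move L, go to s2
s2 | [X]_XYXY   read X → write X, move R, go to s2
s2 | X[_]XYXY   read _ → write _, move R, go to s3
s3 | X_[X]YXY   read X → write Y, move R, go to s0
s0 | X_Y[Y]XY   read Y → write _, move L, go to s2
s2 | X_[Y]_XY   read Y → write _, move L, go to s1
s1 | X[_]__XY   read _ → write Y, move R, go to s2
s2 | XY[_]_XY   read _ → write _, move R, go to s3
s3 | XY_[_]XY
After 8 steps: state s3, head at 3, tape XY__XY.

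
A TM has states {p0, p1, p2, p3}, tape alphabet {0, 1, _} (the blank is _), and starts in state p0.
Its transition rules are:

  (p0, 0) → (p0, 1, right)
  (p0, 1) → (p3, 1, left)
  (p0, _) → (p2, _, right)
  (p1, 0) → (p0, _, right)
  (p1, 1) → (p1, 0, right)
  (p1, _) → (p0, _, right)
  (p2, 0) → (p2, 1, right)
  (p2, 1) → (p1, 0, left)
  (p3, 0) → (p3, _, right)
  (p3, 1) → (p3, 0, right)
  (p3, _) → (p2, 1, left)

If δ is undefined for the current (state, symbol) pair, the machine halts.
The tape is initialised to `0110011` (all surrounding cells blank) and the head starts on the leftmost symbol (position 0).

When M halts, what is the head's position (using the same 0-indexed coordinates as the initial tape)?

9

state=p0 head=0 tape=[0]110011___   (p0,0)→(p0,1,right)
state=p0 head=1 tape=1[1]10011___   (p0,1)→(p3,1,left)
state=p3 head=0 tape=[1]110011___   (p3,1)→(p3,0,right)
state=p3 head=1 tape=0[1]10011___   (p3,1)→(p3,0,right)
state=p3 head=2 tape=00[1]0011___   (p3,1)→(p3,0,right)
state=p3 head=3 tape=000[0]011___   (p3,0)→(p3,_,right)
state=p3 head=4 tape=000_[0]11___   (p3,0)→(p3,_,right)
state=p3 head=5 tape=000__[1]1___   (p3,1)→(p3,0,right)
state=p3 head=6 tape=000__0[1]___   (p3,1)→(p3,0,right)
state=p3 head=7 tape=000__00[_]__   (p3,_)→(p2,1,left)
state=p2 head=6 tape=000__0[0]1__   (p2,0)→(p2,1,right)
state=p2 head=7 tape=000__01[1]__   (p2,1)→(p1,0,left)
state=p1 head=6 tape=000__0[1]0__   (p1,1)→(p1,0,right)
state=p1 head=7 tape=000__00[0]__   (p1,0)→(p0,_,right)
state=p0 head=8 tape=000__00_[_]_   (p0,_)→(p2,_,right)
state=p2 head=9 tape=000__00__[_]
At halt the head is at cell 9.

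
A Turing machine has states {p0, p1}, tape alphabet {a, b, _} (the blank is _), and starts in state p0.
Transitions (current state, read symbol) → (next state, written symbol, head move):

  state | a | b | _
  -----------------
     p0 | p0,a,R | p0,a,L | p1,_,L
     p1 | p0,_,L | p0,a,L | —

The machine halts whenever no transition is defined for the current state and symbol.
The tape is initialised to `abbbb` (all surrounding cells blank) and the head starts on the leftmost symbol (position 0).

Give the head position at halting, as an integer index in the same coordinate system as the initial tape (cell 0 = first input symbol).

-2

p0 | __[a]bbbb_   read a → write a, move R, go to p0
p0 | __a[b]bbb_   read b → write a, move L, go to p0
p0 | __[a]abbb_   read a → write a, move R, go to p0
p0 | __a[a]bbb_   read a → write a, move R, go to p0
p0 | __aa[b]bb_   read b → write a, move L, go to p0
p0 | __a[a]abb_   read a → write a, move R, go to p0
p0 | __aa[a]bb_   read a → write a, move R, go to p0
p0 | __aaa[b]b_   read b → write a, move L, go to p0
p0 | __aa[a]ab_   read a → write a, move R, go to p0
p0 | __aaa[a]b_   read a → write a, move R, go to p0
p0 | __aaaa[b]_   read b → write a, move L, go to p0
p0 | __aaa[a]a_   read a → write a, move R, go to p0
p0 | __aaaa[a]_   read a → write a, move R, go to p0
p0 | __aaaaa[_]   read _ → write _, move L, go to p1
p1 | __aaaa[a]_   read a → write _, move L, go to p0
p0 | __aaa[a]__   read a → write a, move R, go to p0
p0 | __aaaa[_]_   read _ → write _, move L, go to p1
p1 | __aaa[a]__   read a → write _, move L, go to p0
p0 | __aa[a]___   read a → write a, move R, go to p0
p0 | __aaa[_]__   read _ → write _, move L, go to p1
p1 | __aa[a]___   read a → write _, move L, go to p0
p0 | __a[a]____   read a → write a, move R, go to p0
p0 | __aa[_]___   read _ → write _, move L, go to p1
p1 | __a[a]____   read a → write _, move L, go to p0
p0 | __[a]_____   read a → write a, move R, go to p0
p0 | __a[_]____   read _ → write _, move L, go to p1
p1 | __[a]_____   read a → write _, move L, go to p0
p0 | _[_]______   read _ → write _, move L, go to p1
p1 | [_]_______
At halt the head is at cell -2.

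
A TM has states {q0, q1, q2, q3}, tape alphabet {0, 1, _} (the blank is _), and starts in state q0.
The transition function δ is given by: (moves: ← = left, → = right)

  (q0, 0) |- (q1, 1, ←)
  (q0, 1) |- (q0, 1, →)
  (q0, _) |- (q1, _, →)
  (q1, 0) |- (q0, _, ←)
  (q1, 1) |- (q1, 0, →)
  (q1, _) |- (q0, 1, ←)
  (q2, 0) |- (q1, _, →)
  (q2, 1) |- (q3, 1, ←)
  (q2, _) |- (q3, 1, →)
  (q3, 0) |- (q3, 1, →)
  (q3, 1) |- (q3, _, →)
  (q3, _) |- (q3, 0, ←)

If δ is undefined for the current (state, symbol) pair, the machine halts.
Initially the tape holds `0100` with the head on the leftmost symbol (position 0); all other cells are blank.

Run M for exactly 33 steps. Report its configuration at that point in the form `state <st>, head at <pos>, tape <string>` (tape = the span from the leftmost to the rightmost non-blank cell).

q0 | ___[0]100   read 0 → write 1, move ←, go to q1
q1 | __[_]1100   read _ → write 1, move ←, go to q0
q0 | _[_]11100   read _ → write _, move →, go to q1
q1 | __[1]1100   read 1 → write 0, move →, go to q1
q1 | __0[1]100   read 1 → write 0, move →, go to q1
q1 | __00[1]00   read 1 → write 0, move →, go to q1
q1 | __000[0]0   read 0 → write _, move ←, go to q0
q0 | __00[0]_0   read 0 → write 1, move ←, go to q1
q1 | __0[0]1_0   read 0 → write _, move ←, go to q0
q0 | __[0]_1_0   read 0 → write 1, move ←, go to q1
q1 | _[_]1_1_0   read _ → write 1, move ←, go to q0
q0 | [_]11_1_0   read _ → write _, move →, go to q1
q1 | _[1]1_1_0   read 1 → write 0, move →, go to q1
q1 | _0[1]_1_0   read 1 → write 0, move →, go to q1
q1 | _00[_]1_0   read _ → write 1, move ←, go to q0
q0 | _0[0]11_0   read 0 → write 1, move ←, go to q1
q1 | _[0]111_0   read 0 → write _, move ←, go to q0
q0 | [_]_111_0   read _ → write _, move →, go to q1
q1 | _[_]111_0   read _ → write 1, move ←, go to q0
q0 | [_]1111_0   read _ → write _, move →, go to q1
q1 | _[1]111_0   read 1 → write 0, move →, go to q1
q1 | _0[1]11_0   read 1 → write 0, move →, go to q1
q1 | _00[1]1_0   read 1 → write 0, move →, go to q1
q1 | _000[1]_0   read 1 → write 0, move →, go to q1
q1 | _0000[_]0   read _ → write 1, move ←, go to q0
q0 | _000[0]10   read 0 → write 1, move ←, go to q1
q1 | _00[0]110   read 0 → write _, move ←, go to q0
q0 | _0[0]_110   read 0 → write 1, move ←, go to q1
q1 | _[0]1_110   read 0 → write _, move ←, go to q0
q0 | [_]_1_110   read _ → write _, move →, go to q1
q1 | _[_]1_110   read _ → write 1, move ←, go to q0
q0 | [_]11_110   read _ → write _, move →, go to q1
q1 | _[1]1_110   read 1 → write 0, move →, go to q1
q1 | _0[1]_110
After 33 steps: state q1, head at -1, tape 01_110.

state q1, head at -1, tape 01_110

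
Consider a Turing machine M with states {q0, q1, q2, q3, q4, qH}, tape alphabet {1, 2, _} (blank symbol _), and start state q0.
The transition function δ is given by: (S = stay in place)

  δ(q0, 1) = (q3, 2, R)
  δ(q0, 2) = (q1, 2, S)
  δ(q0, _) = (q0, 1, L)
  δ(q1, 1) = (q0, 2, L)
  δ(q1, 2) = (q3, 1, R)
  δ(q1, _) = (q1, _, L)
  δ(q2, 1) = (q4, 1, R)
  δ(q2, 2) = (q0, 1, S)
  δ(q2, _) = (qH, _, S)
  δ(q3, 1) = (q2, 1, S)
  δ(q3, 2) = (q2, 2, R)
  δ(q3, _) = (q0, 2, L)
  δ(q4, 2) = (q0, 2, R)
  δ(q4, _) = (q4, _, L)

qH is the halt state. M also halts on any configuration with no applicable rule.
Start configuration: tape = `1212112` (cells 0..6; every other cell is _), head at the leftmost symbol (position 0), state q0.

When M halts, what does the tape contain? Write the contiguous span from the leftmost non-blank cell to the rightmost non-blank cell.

22122111

state=q0 head=0 tape=[1]212112__   (q0,1)→(q3,2,R)
state=q3 head=1 tape=2[2]12112__   (q3,2)→(q2,2,R)
state=q2 head=2 tape=22[1]2112__   (q2,1)→(q4,1,R)
state=q4 head=3 tape=221[2]112__   (q4,2)→(q0,2,R)
state=q0 head=4 tape=2212[1]12__   (q0,1)→(q3,2,R)
state=q3 head=5 tape=22122[1]2__   (q3,1)→(q2,1,S)
state=q2 head=5 tape=22122[1]2__   (q2,1)→(q4,1,R)
state=q4 head=6 tape=221221[2]__   (q4,2)→(q0,2,R)
state=q0 head=7 tape=2212212[_]_   (q0,_)→(q0,1,L)
state=q0 head=6 tape=221221[2]1_   (q0,2)→(q1,2,S)
state=q1 head=6 tape=221221[2]1_   (q1,2)→(q3,1,R)
state=q3 head=7 tape=2212211[1]_   (q3,1)→(q2,1,S)
state=q2 head=7 tape=2212211[1]_   (q2,1)→(q4,1,R)
state=q4 head=8 tape=22122111[_]   (q4,_)→(q4,_,L)
state=q4 head=7 tape=2212211[1]_
The non-blank tape span at halt is 22122111.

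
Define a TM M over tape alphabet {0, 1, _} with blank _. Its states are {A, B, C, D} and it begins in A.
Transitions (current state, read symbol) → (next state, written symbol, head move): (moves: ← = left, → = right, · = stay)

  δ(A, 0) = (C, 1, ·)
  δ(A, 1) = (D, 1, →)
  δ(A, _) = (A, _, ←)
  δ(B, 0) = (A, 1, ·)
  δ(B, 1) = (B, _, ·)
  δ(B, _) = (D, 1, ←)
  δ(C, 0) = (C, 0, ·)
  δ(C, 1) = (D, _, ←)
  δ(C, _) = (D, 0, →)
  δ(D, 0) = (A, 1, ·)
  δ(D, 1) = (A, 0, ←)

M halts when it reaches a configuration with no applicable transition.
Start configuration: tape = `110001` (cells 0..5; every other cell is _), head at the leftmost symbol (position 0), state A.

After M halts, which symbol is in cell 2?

A | [1]10001_   read 1 → write 1, move →, go to D
D | 1[1]0001_   read 1 → write 0, move ←, go to A
A | [1]00001_   read 1 → write 1, move →, go to D
D | 1[0]0001_   read 0 → write 1, move ·, go to A
A | 1[1]0001_   read 1 → write 1, move →, go to D
D | 11[0]001_   read 0 → write 1, move ·, go to A
A | 11[1]001_   read 1 → write 1, move →, go to D
D | 111[0]01_   read 0 → write 1, move ·, go to A
A | 111[1]01_   read 1 → write 1, move →, go to D
D | 1111[0]1_   read 0 → write 1, move ·, go to A
A | 1111[1]1_   read 1 → write 1, move →, go to D
D | 11111[1]_   read 1 → write 0, move ←, go to A
A | 1111[1]0_   read 1 → write 1, move →, go to D
D | 11111[0]_   read 0 → write 1, move ·, go to A
A | 11111[1]_   read 1 → write 1, move →, go to D
D | 111111[_]
Cell 2 holds 1 when M halts.

1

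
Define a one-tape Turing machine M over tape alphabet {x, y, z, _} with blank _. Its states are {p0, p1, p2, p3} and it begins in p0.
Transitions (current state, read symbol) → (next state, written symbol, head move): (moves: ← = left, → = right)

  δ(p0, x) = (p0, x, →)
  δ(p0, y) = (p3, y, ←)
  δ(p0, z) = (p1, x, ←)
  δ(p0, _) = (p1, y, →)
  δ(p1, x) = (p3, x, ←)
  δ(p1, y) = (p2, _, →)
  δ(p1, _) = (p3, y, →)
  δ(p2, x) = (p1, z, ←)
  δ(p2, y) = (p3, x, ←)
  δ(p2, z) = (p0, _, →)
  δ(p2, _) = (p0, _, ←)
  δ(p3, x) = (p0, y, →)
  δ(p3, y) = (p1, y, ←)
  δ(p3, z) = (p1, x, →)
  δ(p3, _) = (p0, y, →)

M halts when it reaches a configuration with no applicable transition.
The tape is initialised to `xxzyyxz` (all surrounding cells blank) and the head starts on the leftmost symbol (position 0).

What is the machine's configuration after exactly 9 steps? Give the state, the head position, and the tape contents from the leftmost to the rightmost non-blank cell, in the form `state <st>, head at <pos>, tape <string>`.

state=p0 head=0 tape=[x]xzyyxz   (p0,x)→(p0,x,→)
state=p0 head=1 tape=x[x]zyyxz   (p0,x)→(p0,x,→)
state=p0 head=2 tape=xx[z]yyxz   (p0,z)→(p1,x,←)
state=p1 head=1 tape=x[x]xyyxz   (p1,x)→(p3,x,←)
state=p3 head=0 tape=[x]xxyyxz   (p3,x)→(p0,y,→)
state=p0 head=1 tape=y[x]xyyxz   (p0,x)→(p0,x,→)
state=p0 head=2 tape=yx[x]yyxz   (p0,x)→(p0,x,→)
state=p0 head=3 tape=yxx[y]yxz   (p0,y)→(p3,y,←)
state=p3 head=2 tape=yx[x]yyxz   (p3,x)→(p0,y,→)
state=p0 head=3 tape=yxy[y]yxz
After 9 steps: state p0, head at 3, tape yxyyyxz.

state p0, head at 3, tape yxyyyxz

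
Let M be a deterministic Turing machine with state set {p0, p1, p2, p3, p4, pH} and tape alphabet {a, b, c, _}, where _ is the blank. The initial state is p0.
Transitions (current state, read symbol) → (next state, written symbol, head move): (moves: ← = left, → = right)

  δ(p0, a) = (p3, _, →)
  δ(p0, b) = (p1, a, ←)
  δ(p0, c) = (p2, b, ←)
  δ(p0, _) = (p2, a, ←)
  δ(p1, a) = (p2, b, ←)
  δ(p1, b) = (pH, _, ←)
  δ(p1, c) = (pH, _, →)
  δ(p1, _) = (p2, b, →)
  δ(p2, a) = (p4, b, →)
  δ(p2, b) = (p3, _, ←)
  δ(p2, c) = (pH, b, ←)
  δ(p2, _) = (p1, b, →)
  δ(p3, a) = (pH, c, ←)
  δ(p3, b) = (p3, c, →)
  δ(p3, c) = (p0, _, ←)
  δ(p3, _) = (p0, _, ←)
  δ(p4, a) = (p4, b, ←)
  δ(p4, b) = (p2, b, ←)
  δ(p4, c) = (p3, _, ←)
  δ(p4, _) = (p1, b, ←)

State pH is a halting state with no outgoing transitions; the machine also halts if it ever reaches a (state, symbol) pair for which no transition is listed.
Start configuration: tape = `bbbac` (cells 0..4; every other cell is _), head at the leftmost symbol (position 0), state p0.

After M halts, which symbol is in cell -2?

state=p0 head=0 tape=__[b]bbac   (p0,b)→(p1,a,←)
state=p1 head=-1 tape=_[_]abbac   (p1,_)→(p2,b,→)
state=p2 head=0 tape=_b[a]bbac   (p2,a)→(p4,b,→)
state=p4 head=1 tape=_bb[b]bac   (p4,b)→(p2,b,←)
state=p2 head=0 tape=_b[b]bbac   (p2,b)→(p3,_,←)
state=p3 head=-1 tape=_[b]_bbac   (p3,b)→(p3,c,→)
state=p3 head=0 tape=_c[_]bbac   (p3,_)→(p0,_,←)
state=p0 head=-1 tape=_[c]_bbac   (p0,c)→(p2,b,←)
state=p2 head=-2 tape=[_]b_bbac   (p2,_)→(p1,b,→)
state=p1 head=-1 tape=b[b]_bbac   (p1,b)→(pH,_,←)
state=pH head=-2 tape=[b]__bbac
Cell -2 holds b when M halts.

b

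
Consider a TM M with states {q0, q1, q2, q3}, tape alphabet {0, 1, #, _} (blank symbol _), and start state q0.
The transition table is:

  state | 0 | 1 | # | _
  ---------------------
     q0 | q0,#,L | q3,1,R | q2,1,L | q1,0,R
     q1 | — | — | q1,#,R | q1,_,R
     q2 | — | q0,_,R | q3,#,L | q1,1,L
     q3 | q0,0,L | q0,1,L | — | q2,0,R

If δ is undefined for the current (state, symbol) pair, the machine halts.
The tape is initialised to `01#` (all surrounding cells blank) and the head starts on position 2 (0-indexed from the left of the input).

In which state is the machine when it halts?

q1

q0 | 01[#]__   read # → write 1, move L, go to q2
q2 | 0[1]1__   read 1 → write _, move R, go to q0
q0 | 0_[1]__   read 1 → write 1, move R, go to q3
q3 | 0_1[_]_   read _ → write 0, move R, go to q2
q2 | 0_10[_]   read _ → write 1, move L, go to q1
q1 | 0_1[0]1
No transition is defined for (q1, 0); M halts in state q1.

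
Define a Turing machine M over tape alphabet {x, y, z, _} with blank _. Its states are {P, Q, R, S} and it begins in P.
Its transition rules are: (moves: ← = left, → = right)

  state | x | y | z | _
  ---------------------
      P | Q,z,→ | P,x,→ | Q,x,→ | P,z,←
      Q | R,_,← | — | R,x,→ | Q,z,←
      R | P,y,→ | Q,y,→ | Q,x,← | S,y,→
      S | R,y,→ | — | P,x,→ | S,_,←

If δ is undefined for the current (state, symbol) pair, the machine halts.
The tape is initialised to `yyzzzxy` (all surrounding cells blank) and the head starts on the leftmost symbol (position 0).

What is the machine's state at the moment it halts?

state=P head=0 tape=[y]yzzzxy   (P,y)→(P,x,→)
state=P head=1 tape=x[y]zzzxy   (P,y)→(P,x,→)
state=P head=2 tape=xx[z]zzxy   (P,z)→(Q,x,→)
state=Q head=3 tape=xxx[z]zxy   (Q,z)→(R,x,→)
state=R head=4 tape=xxxx[z]xy   (R,z)→(Q,x,←)
state=Q head=3 tape=xxx[x]xxy   (Q,x)→(R,_,←)
state=R head=2 tape=xx[x]_xxy   (R,x)→(P,y,→)
state=P head=3 tape=xxy[_]xxy   (P,_)→(P,z,←)
state=P head=2 tape=xx[y]zxxy   (P,y)→(P,x,→)
state=P head=3 tape=xxx[z]xxy   (P,z)→(Q,x,→)
state=Q head=4 tape=xxxx[x]xy   (Q,x)→(R,_,←)
state=R head=3 tape=xxx[x]_xy   (R,x)→(P,y,→)
state=P head=4 tape=xxxy[_]xy   (P,_)→(P,z,←)
state=P head=3 tape=xxx[y]zxy   (P,y)→(P,x,→)
state=P head=4 tape=xxxx[z]xy   (P,z)→(Q,x,→)
state=Q head=5 tape=xxxxx[x]y   (Q,x)→(R,_,←)
state=R head=4 tape=xxxx[x]_y   (R,x)→(P,y,→)
state=P head=5 tape=xxxxy[_]y   (P,_)→(P,z,←)
state=P head=4 tape=xxxx[y]zy   (P,y)→(P,x,→)
state=P head=5 tape=xxxxx[z]y   (P,z)→(Q,x,→)
state=Q head=6 tape=xxxxxx[y]
No transition is defined for (Q, y); M halts in state Q.

Q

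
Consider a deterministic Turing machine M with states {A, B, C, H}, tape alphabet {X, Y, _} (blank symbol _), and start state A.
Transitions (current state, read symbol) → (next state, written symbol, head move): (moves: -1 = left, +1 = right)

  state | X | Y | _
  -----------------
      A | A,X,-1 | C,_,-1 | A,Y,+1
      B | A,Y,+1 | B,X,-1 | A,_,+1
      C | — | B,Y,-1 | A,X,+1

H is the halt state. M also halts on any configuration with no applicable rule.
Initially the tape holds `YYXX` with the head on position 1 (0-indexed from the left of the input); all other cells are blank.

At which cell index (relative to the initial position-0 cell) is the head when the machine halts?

A | ___Y[Y]XX   read Y → write _, move -1, go to C
C | ___[Y]_XX   read Y → write Y, move -1, go to B
B | __[_]Y_XX   read _ → write _, move +1, go to A
A | ___[Y]_XX   read Y → write _, move -1, go to C
C | __[_]__XX   read _ → write X, move +1, go to A
A | __X[_]_XX   read _ → write Y, move +1, go to A
A | __XY[_]XX   read _ → write Y, move +1, go to A
A | __XYY[X]X   read X → write X, move -1, go to A
A | __XY[Y]XX   read Y → write _, move -1, go to C
C | __X[Y]_XX   read Y → write Y, move -1, go to B
B | __[X]Y_XX   read X → write Y, move +1, go to A
A | __Y[Y]_XX   read Y → write _, move -1, go to C
C | __[Y]__XX   read Y → write Y, move -1, go to B
B | _[_]Y__XX   read _ → write _, move +1, go to A
A | __[Y]__XX   read Y → write _, move -1, go to C
C | _[_]___XX   read _ → write X, move +1, go to A
A | _X[_]__XX   read _ → write Y, move +1, go to A
A | _XY[_]_XX   read _ → write Y, move +1, go to A
A | _XYY[_]XX   read _ → write Y, move +1, go to A
A | _XYYY[X]X   read X → write X, move -1, go to A
A | _XYY[Y]XX   read Y → write _, move -1, go to C
C | _XY[Y]_XX   read Y → write Y, move -1, go to B
B | _X[Y]Y_XX   read Y → write X, move -1, go to B
B | _[X]XY_XX   read X → write Y, move +1, go to A
A | _Y[X]Y_XX   read X → write X, move -1, go to A
A | _[Y]XY_XX   read Y → write _, move -1, go to C
C | [_]_XY_XX   read _ → write X, move +1, go to A
A | X[_]XY_XX   read _ → write Y, move +1, go to A
A | XY[X]Y_XX   read X → write X, move -1, go to A
A | X[Y]XY_XX   read Y → write _, move -1, go to C
C | [X]_XY_XX
At halt the head is at cell -3.

-3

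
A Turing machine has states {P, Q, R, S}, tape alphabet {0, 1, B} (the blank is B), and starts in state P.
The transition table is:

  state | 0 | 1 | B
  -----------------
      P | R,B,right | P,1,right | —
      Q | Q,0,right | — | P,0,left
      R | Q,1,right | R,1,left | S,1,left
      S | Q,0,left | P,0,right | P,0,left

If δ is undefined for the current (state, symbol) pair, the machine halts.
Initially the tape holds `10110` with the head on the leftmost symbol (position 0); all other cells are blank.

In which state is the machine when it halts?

state=P head=0 tape=[1]0110BB   (P,1)→(P,1,right)
state=P head=1 tape=1[0]110BB   (P,0)→(R,B,right)
state=R head=2 tape=1B[1]10BB   (R,1)→(R,1,left)
state=R head=1 tape=1[B]110BB   (R,B)→(S,1,left)
state=S head=0 tape=[1]1110BB   (S,1)→(P,0,right)
state=P head=1 tape=0[1]110BB   (P,1)→(P,1,right)
state=P head=2 tape=01[1]10BB   (P,1)→(P,1,right)
state=P head=3 tape=011[1]0BB   (P,1)→(P,1,right)
state=P head=4 tape=0111[0]BB   (P,0)→(R,B,right)
state=R head=5 tape=0111B[B]B   (R,B)→(S,1,left)
state=S head=4 tape=0111[B]1B   (S,B)→(P,0,left)
state=P head=3 tape=011[1]01B   (P,1)→(P,1,right)
state=P head=4 tape=0111[0]1B   (P,0)→(R,B,right)
state=R head=5 tape=0111B[1]B   (R,1)→(R,1,left)
state=R head=4 tape=0111[B]1B   (R,B)→(S,1,left)
state=S head=3 tape=011[1]11B   (S,1)→(P,0,right)
state=P head=4 tape=0110[1]1B   (P,1)→(P,1,right)
state=P head=5 tape=01101[1]B   (P,1)→(P,1,right)
state=P head=6 tape=011011[B]
No transition is defined for (P, B); M halts in state P.

P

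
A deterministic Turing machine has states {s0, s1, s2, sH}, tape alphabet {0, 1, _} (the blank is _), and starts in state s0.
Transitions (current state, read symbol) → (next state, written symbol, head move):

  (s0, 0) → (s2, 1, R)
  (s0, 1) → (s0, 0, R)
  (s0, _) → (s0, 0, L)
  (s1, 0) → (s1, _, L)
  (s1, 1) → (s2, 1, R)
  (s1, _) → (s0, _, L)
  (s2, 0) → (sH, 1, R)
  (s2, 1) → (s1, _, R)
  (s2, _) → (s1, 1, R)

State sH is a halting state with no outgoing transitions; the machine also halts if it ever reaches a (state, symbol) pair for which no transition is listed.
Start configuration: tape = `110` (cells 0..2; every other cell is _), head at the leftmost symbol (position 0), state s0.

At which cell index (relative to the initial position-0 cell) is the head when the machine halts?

s0 | [1]10___   read 1 → write 0, move R, go to s0
s0 | 0[1]0___   read 1 → write 0, move R, go to s0
s0 | 00[0]___   read 0 → write 1, move R, go to s2
s2 | 001[_]__   read _ → write 1, move R, go to s1
s1 | 0011[_]_   read _ → write _, move L, go to s0
s0 | 001[1]__   read 1 → write 0, move R, go to s0
s0 | 0010[_]_   read _ → write 0, move L, go to s0
s0 | 001[0]0_   read 0 → write 1, move R, go to s2
s2 | 0011[0]_   read 0 → write 1, move R, go to sH
sH | 00111[_]
At halt the head is at cell 5.

5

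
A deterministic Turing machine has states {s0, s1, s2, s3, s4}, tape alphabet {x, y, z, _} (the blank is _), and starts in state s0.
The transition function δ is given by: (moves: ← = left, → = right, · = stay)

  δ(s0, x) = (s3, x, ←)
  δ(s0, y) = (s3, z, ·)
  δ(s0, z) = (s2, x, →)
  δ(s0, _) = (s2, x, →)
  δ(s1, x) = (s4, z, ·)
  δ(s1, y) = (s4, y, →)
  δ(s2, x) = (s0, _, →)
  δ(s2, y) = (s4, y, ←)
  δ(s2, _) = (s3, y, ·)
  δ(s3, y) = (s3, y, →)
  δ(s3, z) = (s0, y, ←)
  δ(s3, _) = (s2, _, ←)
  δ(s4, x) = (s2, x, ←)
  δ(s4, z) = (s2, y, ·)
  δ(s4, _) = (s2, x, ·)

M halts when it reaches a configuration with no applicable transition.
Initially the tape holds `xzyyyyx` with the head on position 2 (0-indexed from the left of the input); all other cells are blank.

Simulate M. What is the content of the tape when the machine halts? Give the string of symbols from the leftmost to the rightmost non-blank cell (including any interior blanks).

yxy_xyyyyx

state=s0 head=2 tape=___xz[y]yyyx   (s0,y)→(s3,z,·)
state=s3 head=2 tape=___xz[z]yyyx   (s3,z)→(s0,y,←)
state=s0 head=1 tape=___x[z]yyyyx   (s0,z)→(s2,x,→)
state=s2 head=2 tape=___xx[y]yyyx   (s2,y)→(s4,y,←)
state=s4 head=1 tape=___x[x]yyyyx   (s4,x)→(s2,x,←)
state=s2 head=0 tape=___[x]xyyyyx   (s2,x)→(s0,_,→)
state=s0 head=1 tape=____[x]yyyyx   (s0,x)→(s3,x,←)
state=s3 head=0 tape=___[_]xyyyyx   (s3,_)→(s2,_,←)
state=s2 head=-1 tape=__[_]_xyyyyx   (s2,_)→(s3,y,·)
state=s3 head=-1 tape=__[y]_xyyyyx   (s3,y)→(s3,y,→)
state=s3 head=0 tape=__y[_]xyyyyx   (s3,_)→(s2,_,←)
state=s2 head=-1 tape=__[y]_xyyyyx   (s2,y)→(s4,y,←)
state=s4 head=-2 tape=_[_]y_xyyyyx   (s4,_)→(s2,x,·)
state=s2 head=-2 tape=_[x]y_xyyyyx   (s2,x)→(s0,_,→)
state=s0 head=-1 tape=__[y]_xyyyyx   (s0,y)→(s3,z,·)
state=s3 head=-1 tape=__[z]_xyyyyx   (s3,z)→(s0,y,←)
state=s0 head=-2 tape=_[_]y_xyyyyx   (s0,_)→(s2,x,→)
state=s2 head=-1 tape=_x[y]_xyyyyx   (s2,y)→(s4,y,←)
state=s4 head=-2 tape=_[x]y_xyyyyx   (s4,x)→(s2,x,←)
state=s2 head=-3 tape=[_]xy_xyyyyx   (s2,_)→(s3,y,·)
state=s3 head=-3 tape=[y]xy_xyyyyx   (s3,y)→(s3,y,→)
state=s3 head=-2 tape=y[x]y_xyyyyx
The non-blank tape span at halt is yxy_xyyyyx.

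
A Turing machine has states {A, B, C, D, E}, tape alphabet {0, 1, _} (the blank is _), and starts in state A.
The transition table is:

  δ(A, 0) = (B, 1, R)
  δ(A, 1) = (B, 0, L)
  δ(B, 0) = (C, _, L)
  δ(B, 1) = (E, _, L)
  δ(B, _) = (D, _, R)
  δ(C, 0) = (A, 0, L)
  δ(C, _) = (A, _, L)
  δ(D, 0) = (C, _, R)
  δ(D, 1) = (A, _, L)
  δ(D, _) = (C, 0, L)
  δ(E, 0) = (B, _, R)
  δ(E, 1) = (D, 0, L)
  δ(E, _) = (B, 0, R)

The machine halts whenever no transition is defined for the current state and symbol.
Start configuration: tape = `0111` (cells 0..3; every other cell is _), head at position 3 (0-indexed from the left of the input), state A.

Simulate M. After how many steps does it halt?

A | 011[1]   read 1 → write 0, move L, go to B
B | 01[1]0   read 1 → write _, move L, go to E
E | 0[1]_0   read 1 → write 0, move L, go to D
D | [0]0_0   read 0 → write _, move R, go to C
C | _[0]_0   read 0 → write 0, move L, go to A
A | [_]0_0
M halts after 5 transitions.

5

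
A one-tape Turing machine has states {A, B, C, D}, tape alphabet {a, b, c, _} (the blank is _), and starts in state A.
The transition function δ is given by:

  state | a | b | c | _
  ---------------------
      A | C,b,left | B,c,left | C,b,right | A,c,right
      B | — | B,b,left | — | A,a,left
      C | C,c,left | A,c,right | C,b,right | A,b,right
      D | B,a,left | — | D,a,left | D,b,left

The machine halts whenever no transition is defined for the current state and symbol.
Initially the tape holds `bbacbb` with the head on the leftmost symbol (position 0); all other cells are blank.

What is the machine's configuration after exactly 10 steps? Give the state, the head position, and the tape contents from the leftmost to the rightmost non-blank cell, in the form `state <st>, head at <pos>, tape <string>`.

state=A head=0 tape=__[b]bacbb   (A,b)→(B,c,left)
state=B head=-1 tape=_[_]cbacbb   (B,_)→(A,a,left)
state=A head=-2 tape=[_]acbacbb   (A,_)→(A,c,right)
state=A head=-1 tape=c[a]cbacbb   (A,a)→(C,b,left)
state=C head=-2 tape=[c]bcbacbb   (C,c)→(C,b,right)
state=C head=-1 tape=b[b]cbacbb   (C,b)→(A,c,right)
state=A head=0 tape=bc[c]bacbb   (A,c)→(C,b,right)
state=C head=1 tape=bcb[b]acbb   (C,b)→(A,c,right)
state=A head=2 tape=bcbc[a]cbb   (A,a)→(C,b,left)
state=C head=1 tape=bcb[c]bcbb   (C,c)→(C,b,right)
state=C head=2 tape=bcbb[b]cbb
After 10 steps: state C, head at 2, tape bcbbbcbb.

state C, head at 2, tape bcbbbcbb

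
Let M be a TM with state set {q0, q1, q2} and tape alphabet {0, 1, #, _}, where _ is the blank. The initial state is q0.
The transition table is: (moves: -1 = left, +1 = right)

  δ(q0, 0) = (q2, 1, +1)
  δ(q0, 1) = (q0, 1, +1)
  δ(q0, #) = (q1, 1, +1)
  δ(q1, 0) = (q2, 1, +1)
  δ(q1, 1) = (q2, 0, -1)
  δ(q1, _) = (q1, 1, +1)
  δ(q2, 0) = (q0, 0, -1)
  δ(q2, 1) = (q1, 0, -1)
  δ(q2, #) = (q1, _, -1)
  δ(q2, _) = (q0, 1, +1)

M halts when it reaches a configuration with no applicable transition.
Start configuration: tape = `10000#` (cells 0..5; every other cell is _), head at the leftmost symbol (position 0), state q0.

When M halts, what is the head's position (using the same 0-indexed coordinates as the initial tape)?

state=q0 head=0 tape=_[1]0000#_   (q0,1)→(q0,1,+1)
state=q0 head=1 tape=_1[0]000#_   (q0,0)→(q2,1,+1)
state=q2 head=2 tape=_11[0]00#_   (q2,0)→(q0,0,-1)
state=q0 head=1 tape=_1[1]000#_   (q0,1)→(q0,1,+1)
state=q0 head=2 tape=_11[0]00#_   (q0,0)→(q2,1,+1)
state=q2 head=3 tape=_111[0]0#_   (q2,0)→(q0,0,-1)
state=q0 head=2 tape=_11[1]00#_   (q0,1)→(q0,1,+1)
state=q0 head=3 tape=_111[0]0#_   (q0,0)→(q2,1,+1)
state=q2 head=4 tape=_1111[0]#_   (q2,0)→(q0,0,-1)
state=q0 head=3 tape=_111[1]0#_   (q0,1)→(q0,1,+1)
state=q0 head=4 tape=_1111[0]#_   (q0,0)→(q2,1,+1)
state=q2 head=5 tape=_11111[#]_   (q2,#)→(q1,_,-1)
state=q1 head=4 tape=_1111[1]__   (q1,1)→(q2,0,-1)
state=q2 head=3 tape=_111[1]0__   (q2,1)→(q1,0,-1)
state=q1 head=2 tape=_11[1]00__   (q1,1)→(q2,0,-1)
state=q2 head=1 tape=_1[1]000__   (q2,1)→(q1,0,-1)
state=q1 head=0 tape=_[1]0000__   (q1,1)→(q2,0,-1)
state=q2 head=-1 tape=[_]00000__   (q2,_)→(q0,1,+1)
state=q0 head=0 tape=1[0]0000__   (q0,0)→(q2,1,+1)
state=q2 head=1 tape=11[0]000__   (q2,0)→(q0,0,-1)
state=q0 head=0 tape=1[1]0000__   (q0,1)→(q0,1,+1)
state=q0 head=1 tape=11[0]000__   (q0,0)→(q2,1,+1)
state=q2 head=2 tape=111[0]00__   (q2,0)→(q0,0,-1)
state=q0 head=1 tape=11[1]000__   (q0,1)→(q0,1,+1)
state=q0 head=2 tape=111[0]00__   (q0,0)→(q2,1,+1)
state=q2 head=3 tape=1111[0]0__   (q2,0)→(q0,0,-1)
state=q0 head=2 tape=111[1]00__   (q0,1)→(q0,1,+1)
state=q0 head=3 tape=1111[0]0__   (q0,0)→(q2,1,+1)
state=q2 head=4 tape=11111[0]__   (q2,0)→(q0,0,-1)
state=q0 head=3 tape=1111[1]0__   (q0,1)→(q0,1,+1)
state=q0 head=4 tape=11111[0]__   (q0,0)→(q2,1,+1)
state=q2 head=5 tape=111111[_]_   (q2,_)→(q0,1,+1)
state=q0 head=6 tape=1111111[_]
At halt the head is at cell 6.

6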